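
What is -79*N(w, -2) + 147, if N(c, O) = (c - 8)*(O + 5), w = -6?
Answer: 3465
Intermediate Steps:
N(c, O) = (-8 + c)*(5 + O)
-79*N(w, -2) + 147 = -79*(-40 - 8*(-2) + 5*(-6) - 2*(-6)) + 147 = -79*(-40 + 16 - 30 + 12) + 147 = -79*(-42) + 147 = 3318 + 147 = 3465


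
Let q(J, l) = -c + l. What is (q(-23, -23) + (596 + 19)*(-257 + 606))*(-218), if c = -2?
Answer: -46785852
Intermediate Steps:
q(J, l) = 2 + l (q(J, l) = -1*(-2) + l = 2 + l)
(q(-23, -23) + (596 + 19)*(-257 + 606))*(-218) = ((2 - 23) + (596 + 19)*(-257 + 606))*(-218) = (-21 + 615*349)*(-218) = (-21 + 214635)*(-218) = 214614*(-218) = -46785852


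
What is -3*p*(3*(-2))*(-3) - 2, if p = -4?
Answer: 214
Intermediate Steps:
-3*p*(3*(-2))*(-3) - 2 = -(-12)*(3*(-2))*(-3) - 2 = -(-12)*(-6*(-3)) - 2 = -(-12)*18 - 2 = -3*(-72) - 2 = 216 - 2 = 214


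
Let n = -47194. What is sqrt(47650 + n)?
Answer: 2*sqrt(114) ≈ 21.354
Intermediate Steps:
sqrt(47650 + n) = sqrt(47650 - 47194) = sqrt(456) = 2*sqrt(114)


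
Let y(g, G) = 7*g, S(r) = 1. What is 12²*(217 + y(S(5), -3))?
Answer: 32256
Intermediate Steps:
12²*(217 + y(S(5), -3)) = 12²*(217 + 7*1) = 144*(217 + 7) = 144*224 = 32256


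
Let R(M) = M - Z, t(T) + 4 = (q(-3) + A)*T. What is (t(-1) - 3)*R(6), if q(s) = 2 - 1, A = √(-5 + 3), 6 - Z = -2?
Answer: 16 + 2*I*√2 ≈ 16.0 + 2.8284*I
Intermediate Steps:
Z = 8 (Z = 6 - 1*(-2) = 6 + 2 = 8)
A = I*√2 (A = √(-2) = I*√2 ≈ 1.4142*I)
q(s) = 1
t(T) = -4 + T*(1 + I*√2) (t(T) = -4 + (1 + I*√2)*T = -4 + T*(1 + I*√2))
R(M) = -8 + M (R(M) = M - 1*8 = M - 8 = -8 + M)
(t(-1) - 3)*R(6) = ((-4 - 1 + I*(-1)*√2) - 3)*(-8 + 6) = ((-4 - 1 - I*√2) - 3)*(-2) = ((-5 - I*√2) - 3)*(-2) = (-8 - I*√2)*(-2) = 16 + 2*I*√2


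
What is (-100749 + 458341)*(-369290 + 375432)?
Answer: 2196330064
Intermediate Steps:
(-100749 + 458341)*(-369290 + 375432) = 357592*6142 = 2196330064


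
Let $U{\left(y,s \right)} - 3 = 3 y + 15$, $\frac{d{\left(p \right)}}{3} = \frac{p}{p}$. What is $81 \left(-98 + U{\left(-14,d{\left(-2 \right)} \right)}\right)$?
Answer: $-9882$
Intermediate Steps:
$d{\left(p \right)} = 3$ ($d{\left(p \right)} = 3 \frac{p}{p} = 3 \cdot 1 = 3$)
$U{\left(y,s \right)} = 18 + 3 y$ ($U{\left(y,s \right)} = 3 + \left(3 y + 15\right) = 3 + \left(15 + 3 y\right) = 18 + 3 y$)
$81 \left(-98 + U{\left(-14,d{\left(-2 \right)} \right)}\right) = 81 \left(-98 + \left(18 + 3 \left(-14\right)\right)\right) = 81 \left(-98 + \left(18 - 42\right)\right) = 81 \left(-98 - 24\right) = 81 \left(-122\right) = -9882$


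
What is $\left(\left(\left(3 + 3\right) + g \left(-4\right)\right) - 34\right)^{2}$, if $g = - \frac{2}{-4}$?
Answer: $900$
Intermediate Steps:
$g = \frac{1}{2}$ ($g = \left(-2\right) \left(- \frac{1}{4}\right) = \frac{1}{2} \approx 0.5$)
$\left(\left(\left(3 + 3\right) + g \left(-4\right)\right) - 34\right)^{2} = \left(\left(\left(3 + 3\right) + \frac{1}{2} \left(-4\right)\right) - 34\right)^{2} = \left(\left(6 - 2\right) - 34\right)^{2} = \left(4 - 34\right)^{2} = \left(-30\right)^{2} = 900$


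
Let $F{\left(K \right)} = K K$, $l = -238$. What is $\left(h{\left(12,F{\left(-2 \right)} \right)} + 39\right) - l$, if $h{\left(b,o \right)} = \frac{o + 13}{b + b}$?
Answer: $\frac{6665}{24} \approx 277.71$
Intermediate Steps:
$F{\left(K \right)} = K^{2}$
$h{\left(b,o \right)} = \frac{13 + o}{2 b}$
$\left(h{\left(12,F{\left(-2 \right)} \right)} + 39\right) - l = \left(\frac{13 + \left(-2\right)^{2}}{2 \cdot 12} + 39\right) - -238 = \left(\frac{1}{2} \cdot \frac{1}{12} \left(13 + 4\right) + 39\right) + 238 = \left(\frac{1}{2} \cdot \frac{1}{12} \cdot 17 + 39\right) + 238 = \left(\frac{17}{24} + 39\right) + 238 = \frac{953}{24} + 238 = \frac{6665}{24}$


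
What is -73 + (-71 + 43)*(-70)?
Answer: 1887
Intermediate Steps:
-73 + (-71 + 43)*(-70) = -73 - 28*(-70) = -73 + 1960 = 1887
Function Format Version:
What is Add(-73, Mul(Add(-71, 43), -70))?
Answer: 1887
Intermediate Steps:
Add(-73, Mul(Add(-71, 43), -70)) = Add(-73, Mul(-28, -70)) = Add(-73, 1960) = 1887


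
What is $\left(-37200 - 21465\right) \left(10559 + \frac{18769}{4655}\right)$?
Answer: $- \frac{576922333962}{931} \approx -6.1968 \cdot 10^{8}$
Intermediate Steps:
$\left(-37200 - 21465\right) \left(10559 + \frac{18769}{4655}\right) = - 58665 \left(10559 + 18769 \cdot \frac{1}{4655}\right) = - 58665 \left(10559 + \frac{18769}{4655}\right) = \left(-58665\right) \frac{49170914}{4655} = - \frac{576922333962}{931}$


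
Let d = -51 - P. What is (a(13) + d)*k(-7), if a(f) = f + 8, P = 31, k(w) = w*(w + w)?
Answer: -5978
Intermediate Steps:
k(w) = 2*w² (k(w) = w*(2*w) = 2*w²)
a(f) = 8 + f
d = -82 (d = -51 - 1*31 = -51 - 31 = -82)
(a(13) + d)*k(-7) = ((8 + 13) - 82)*(2*(-7)²) = (21 - 82)*(2*49) = -61*98 = -5978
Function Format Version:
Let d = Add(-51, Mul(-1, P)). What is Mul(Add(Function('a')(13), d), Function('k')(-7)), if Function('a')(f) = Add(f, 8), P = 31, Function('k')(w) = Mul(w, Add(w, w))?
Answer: -5978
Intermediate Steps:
Function('k')(w) = Mul(2, Pow(w, 2)) (Function('k')(w) = Mul(w, Mul(2, w)) = Mul(2, Pow(w, 2)))
Function('a')(f) = Add(8, f)
d = -82 (d = Add(-51, Mul(-1, 31)) = Add(-51, -31) = -82)
Mul(Add(Function('a')(13), d), Function('k')(-7)) = Mul(Add(Add(8, 13), -82), Mul(2, Pow(-7, 2))) = Mul(Add(21, -82), Mul(2, 49)) = Mul(-61, 98) = -5978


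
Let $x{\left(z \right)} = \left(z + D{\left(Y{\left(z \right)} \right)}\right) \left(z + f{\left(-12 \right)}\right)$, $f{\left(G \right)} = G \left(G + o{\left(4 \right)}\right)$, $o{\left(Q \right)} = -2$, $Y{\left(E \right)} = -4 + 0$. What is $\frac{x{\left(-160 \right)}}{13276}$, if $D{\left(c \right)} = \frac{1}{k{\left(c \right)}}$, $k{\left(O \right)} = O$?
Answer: $- \frac{641}{6638} \approx -0.096565$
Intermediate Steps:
$Y{\left(E \right)} = -4$
$f{\left(G \right)} = G \left(-2 + G\right)$ ($f{\left(G \right)} = G \left(G - 2\right) = G \left(-2 + G\right)$)
$D{\left(c \right)} = \frac{1}{c}$
$x{\left(z \right)} = \left(168 + z\right) \left(- \frac{1}{4} + z\right)$ ($x{\left(z \right)} = \left(z + \frac{1}{-4}\right) \left(z - 12 \left(-2 - 12\right)\right) = \left(z - \frac{1}{4}\right) \left(z - -168\right) = \left(- \frac{1}{4} + z\right) \left(z + 168\right) = \left(- \frac{1}{4} + z\right) \left(168 + z\right) = \left(168 + z\right) \left(- \frac{1}{4} + z\right)$)
$\frac{x{\left(-160 \right)}}{13276} = \frac{-42 + \left(-160\right)^{2} + \frac{671}{4} \left(-160\right)}{13276} = \left(-42 + 25600 - 26840\right) \frac{1}{13276} = \left(-1282\right) \frac{1}{13276} = - \frac{641}{6638}$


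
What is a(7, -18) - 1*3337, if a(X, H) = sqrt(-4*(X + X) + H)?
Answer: -3337 + I*sqrt(74) ≈ -3337.0 + 8.6023*I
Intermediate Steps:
a(X, H) = sqrt(H - 8*X) (a(X, H) = sqrt(-8*X + H) = sqrt(H - 8*X))
a(7, -18) - 1*3337 = sqrt(-18 - 8*7) - 1*3337 = sqrt(-18 - 56) - 3337 = sqrt(-74) - 3337 = I*sqrt(74) - 3337 = -3337 + I*sqrt(74)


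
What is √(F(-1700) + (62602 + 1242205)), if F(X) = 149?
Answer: 2*√326239 ≈ 1142.3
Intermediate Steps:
√(F(-1700) + (62602 + 1242205)) = √(149 + (62602 + 1242205)) = √(149 + 1304807) = √1304956 = 2*√326239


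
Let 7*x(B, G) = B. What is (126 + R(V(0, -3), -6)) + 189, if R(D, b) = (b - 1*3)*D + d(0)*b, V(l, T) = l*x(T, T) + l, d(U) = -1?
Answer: 321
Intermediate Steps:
x(B, G) = B/7
V(l, T) = l + T*l/7 (V(l, T) = l*(T/7) + l = T*l/7 + l = l + T*l/7)
R(D, b) = -b + D*(-3 + b) (R(D, b) = (b - 1*3)*D - b = (b - 3)*D - b = (-3 + b)*D - b = D*(-3 + b) - b = -b + D*(-3 + b))
(126 + R(V(0, -3), -6)) + 189 = (126 + (-1*(-6) - 3*0*(7 - 3)/7 + ((⅐)*0*(7 - 3))*(-6))) + 189 = (126 + (6 - 3*0*4/7 + ((⅐)*0*4)*(-6))) + 189 = (126 + (6 - 3*0 + 0*(-6))) + 189 = (126 + (6 + 0 + 0)) + 189 = (126 + 6) + 189 = 132 + 189 = 321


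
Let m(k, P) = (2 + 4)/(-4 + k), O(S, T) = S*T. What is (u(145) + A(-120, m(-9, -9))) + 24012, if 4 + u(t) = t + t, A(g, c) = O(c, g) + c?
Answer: 316588/13 ≈ 24353.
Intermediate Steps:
m(k, P) = 6/(-4 + k)
A(g, c) = c + c*g (A(g, c) = c*g + c = c + c*g)
u(t) = -4 + 2*t (u(t) = -4 + (t + t) = -4 + 2*t)
(u(145) + A(-120, m(-9, -9))) + 24012 = ((-4 + 2*145) + (6/(-4 - 9))*(1 - 120)) + 24012 = ((-4 + 290) + (6/(-13))*(-119)) + 24012 = (286 + (6*(-1/13))*(-119)) + 24012 = (286 - 6/13*(-119)) + 24012 = (286 + 714/13) + 24012 = 4432/13 + 24012 = 316588/13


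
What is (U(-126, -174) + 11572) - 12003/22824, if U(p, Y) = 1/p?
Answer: 1848750007/159768 ≈ 11571.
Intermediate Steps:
(U(-126, -174) + 11572) - 12003/22824 = (1/(-126) + 11572) - 12003/22824 = (-1/126 + 11572) - 12003*1/22824 = 1458071/126 - 4001/7608 = 1848750007/159768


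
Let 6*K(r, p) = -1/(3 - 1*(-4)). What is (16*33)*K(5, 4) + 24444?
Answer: 171020/7 ≈ 24431.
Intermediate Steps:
K(r, p) = -1/42 (K(r, p) = (-1/(3 - 1*(-4)))/6 = (-1/(3 + 4))/6 = (-1/7)/6 = (-1*⅐)/6 = (⅙)*(-⅐) = -1/42)
(16*33)*K(5, 4) + 24444 = (16*33)*(-1/42) + 24444 = 528*(-1/42) + 24444 = -88/7 + 24444 = 171020/7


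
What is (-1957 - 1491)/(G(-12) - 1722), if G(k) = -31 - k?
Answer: 3448/1741 ≈ 1.9805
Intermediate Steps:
(-1957 - 1491)/(G(-12) - 1722) = (-1957 - 1491)/((-31 - 1*(-12)) - 1722) = -3448/((-31 + 12) - 1722) = -3448/(-19 - 1722) = -3448/(-1741) = -3448*(-1/1741) = 3448/1741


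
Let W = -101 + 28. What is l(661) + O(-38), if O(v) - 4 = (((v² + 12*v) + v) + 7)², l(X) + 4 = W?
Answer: 915776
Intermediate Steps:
W = -73
l(X) = -77 (l(X) = -4 - 73 = -77)
O(v) = 4 + (7 + v² + 13*v)² (O(v) = 4 + (((v² + 12*v) + v) + 7)² = 4 + ((v² + 13*v) + 7)² = 4 + (7 + v² + 13*v)²)
l(661) + O(-38) = -77 + (4 + (7 + (-38)² + 13*(-38))²) = -77 + (4 + (7 + 1444 - 494)²) = -77 + (4 + 957²) = -77 + (4 + 915849) = -77 + 915853 = 915776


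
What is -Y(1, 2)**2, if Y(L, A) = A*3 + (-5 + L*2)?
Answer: -9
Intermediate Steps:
Y(L, A) = -5 + 2*L + 3*A (Y(L, A) = 3*A + (-5 + 2*L) = -5 + 2*L + 3*A)
-Y(1, 2)**2 = -(-5 + 2*1 + 3*2)**2 = -(-5 + 2 + 6)**2 = -1*3**2 = -1*9 = -9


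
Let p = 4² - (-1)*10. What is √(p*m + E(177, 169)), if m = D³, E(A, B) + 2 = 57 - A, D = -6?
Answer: I*√5738 ≈ 75.75*I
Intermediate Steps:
E(A, B) = 55 - A (E(A, B) = -2 + (57 - A) = 55 - A)
m = -216 (m = (-6)³ = -216)
p = 26 (p = 16 - 1*(-10) = 16 + 10 = 26)
√(p*m + E(177, 169)) = √(26*(-216) + (55 - 1*177)) = √(-5616 + (55 - 177)) = √(-5616 - 122) = √(-5738) = I*√5738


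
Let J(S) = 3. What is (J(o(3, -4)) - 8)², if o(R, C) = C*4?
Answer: 25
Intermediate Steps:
o(R, C) = 4*C
(J(o(3, -4)) - 8)² = (3 - 8)² = (-5)² = 25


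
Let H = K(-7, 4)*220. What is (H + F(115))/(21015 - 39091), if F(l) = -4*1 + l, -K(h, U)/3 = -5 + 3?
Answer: -1431/18076 ≈ -0.079166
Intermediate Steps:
K(h, U) = 6 (K(h, U) = -3*(-5 + 3) = -3*(-2) = 6)
F(l) = -4 + l
H = 1320 (H = 6*220 = 1320)
(H + F(115))/(21015 - 39091) = (1320 + (-4 + 115))/(21015 - 39091) = (1320 + 111)/(-18076) = 1431*(-1/18076) = -1431/18076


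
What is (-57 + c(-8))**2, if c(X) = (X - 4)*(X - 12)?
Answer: 33489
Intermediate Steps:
c(X) = (-12 + X)*(-4 + X) (c(X) = (-4 + X)*(-12 + X) = (-12 + X)*(-4 + X))
(-57 + c(-8))**2 = (-57 + (48 + (-8)**2 - 16*(-8)))**2 = (-57 + (48 + 64 + 128))**2 = (-57 + 240)**2 = 183**2 = 33489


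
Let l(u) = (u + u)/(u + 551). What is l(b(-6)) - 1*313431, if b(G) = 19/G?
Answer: -54223565/173 ≈ -3.1343e+5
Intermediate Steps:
l(u) = 2*u/(551 + u) (l(u) = (2*u)/(551 + u) = 2*u/(551 + u))
l(b(-6)) - 1*313431 = 2*(19/(-6))/(551 + 19/(-6)) - 1*313431 = 2*(19*(-⅙))/(551 + 19*(-⅙)) - 313431 = 2*(-19/6)/(551 - 19/6) - 313431 = 2*(-19/6)/(3287/6) - 313431 = 2*(-19/6)*(6/3287) - 313431 = -2/173 - 313431 = -54223565/173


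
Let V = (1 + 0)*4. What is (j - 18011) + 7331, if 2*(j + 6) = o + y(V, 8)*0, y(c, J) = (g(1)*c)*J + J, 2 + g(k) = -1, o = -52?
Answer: -10712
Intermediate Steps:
g(k) = -3 (g(k) = -2 - 1 = -3)
V = 4 (V = 1*4 = 4)
y(c, J) = J - 3*J*c (y(c, J) = (-3*c)*J + J = -3*J*c + J = J - 3*J*c)
j = -32 (j = -6 + (-52 + (8*(1 - 3*4))*0)/2 = -6 + (-52 + (8*(1 - 12))*0)/2 = -6 + (-52 + (8*(-11))*0)/2 = -6 + (-52 - 88*0)/2 = -6 + (-52 + 0)/2 = -6 + (½)*(-52) = -6 - 26 = -32)
(j - 18011) + 7331 = (-32 - 18011) + 7331 = -18043 + 7331 = -10712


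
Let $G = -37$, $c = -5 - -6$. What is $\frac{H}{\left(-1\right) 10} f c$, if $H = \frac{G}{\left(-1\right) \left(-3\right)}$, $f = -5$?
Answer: $- \frac{37}{6} \approx -6.1667$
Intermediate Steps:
$c = 1$ ($c = -5 + 6 = 1$)
$H = - \frac{37}{3}$ ($H = - \frac{37}{\left(-1\right) \left(-3\right)} = - \frac{37}{3} \approx -12.333$)
$\frac{H}{\left(-1\right) 10} f c = - \frac{37}{3 \left(\left(-1\right) 10\right)} \left(\left(-5\right) 1\right) = - \frac{37}{3 \left(-10\right)} \left(-5\right) = \left(- \frac{37}{3}\right) \left(- \frac{1}{10}\right) \left(-5\right) = \frac{37}{30} \left(-5\right) = - \frac{37}{6}$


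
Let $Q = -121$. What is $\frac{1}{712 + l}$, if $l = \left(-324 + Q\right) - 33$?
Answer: $\frac{1}{234} \approx 0.0042735$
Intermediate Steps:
$l = -478$ ($l = \left(-324 - 121\right) - 33 = -445 - 33 = -478$)
$\frac{1}{712 + l} = \frac{1}{712 - 478} = \frac{1}{234}$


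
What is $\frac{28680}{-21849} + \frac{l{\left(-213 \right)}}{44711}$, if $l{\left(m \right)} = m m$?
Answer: $- \frac{97014733}{325630213} \approx -0.29793$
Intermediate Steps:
$l{\left(m \right)} = m^{2}$
$\frac{28680}{-21849} + \frac{l{\left(-213 \right)}}{44711} = \frac{28680}{-21849} + \frac{\left(-213\right)^{2}}{44711} = 28680 \left(- \frac{1}{21849}\right) + 45369 \cdot \frac{1}{44711} = - \frac{9560}{7283} + \frac{45369}{44711} = - \frac{97014733}{325630213}$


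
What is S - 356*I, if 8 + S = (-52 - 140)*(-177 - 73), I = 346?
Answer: -75184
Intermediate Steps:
S = 47992 (S = -8 + (-52 - 140)*(-177 - 73) = -8 - 192*(-250) = -8 + 48000 = 47992)
S - 356*I = 47992 - 356*346 = 47992 - 123176 = -75184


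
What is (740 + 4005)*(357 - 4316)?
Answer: -18785455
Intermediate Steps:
(740 + 4005)*(357 - 4316) = 4745*(-3959) = -18785455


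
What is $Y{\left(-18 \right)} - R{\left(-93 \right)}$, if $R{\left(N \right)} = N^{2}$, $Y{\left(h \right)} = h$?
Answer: $-8667$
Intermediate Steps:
$Y{\left(-18 \right)} - R{\left(-93 \right)} = -18 - \left(-93\right)^{2} = -18 - 8649 = -8667$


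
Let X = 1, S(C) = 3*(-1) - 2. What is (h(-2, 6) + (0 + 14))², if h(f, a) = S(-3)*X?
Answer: 81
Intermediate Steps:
S(C) = -5 (S(C) = -3 - 2 = -5)
h(f, a) = -5 (h(f, a) = -5*1 = -5)
(h(-2, 6) + (0 + 14))² = (-5 + (0 + 14))² = (-5 + 14)² = 9² = 81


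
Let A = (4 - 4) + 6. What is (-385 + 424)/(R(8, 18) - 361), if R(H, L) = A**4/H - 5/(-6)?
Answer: -234/1189 ≈ -0.19680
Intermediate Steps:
A = 6 (A = 0 + 6 = 6)
R(H, L) = 5/6 + 1296/H (R(H, L) = 6**4/H - 5/(-6) = 1296/H - 5*(-1/6) = 1296/H + 5/6 = 5/6 + 1296/H)
(-385 + 424)/(R(8, 18) - 361) = (-385 + 424)/((5/6 + 1296/8) - 361) = 39/((5/6 + 1296*(1/8)) - 361) = 39/((5/6 + 162) - 361) = 39/(977/6 - 361) = 39/(-1189/6) = 39*(-6/1189) = -234/1189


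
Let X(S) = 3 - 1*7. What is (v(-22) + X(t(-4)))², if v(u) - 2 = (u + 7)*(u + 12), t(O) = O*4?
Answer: 21904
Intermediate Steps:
t(O) = 4*O
X(S) = -4 (X(S) = 3 - 7 = -4)
v(u) = 2 + (7 + u)*(12 + u) (v(u) = 2 + (u + 7)*(u + 12) = 2 + (7 + u)*(12 + u))
(v(-22) + X(t(-4)))² = ((86 + (-22)² + 19*(-22)) - 4)² = ((86 + 484 - 418) - 4)² = (152 - 4)² = 148² = 21904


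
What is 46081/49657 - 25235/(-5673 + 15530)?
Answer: -798873978/489469049 ≈ -1.6321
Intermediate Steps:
46081/49657 - 25235/(-5673 + 15530) = 46081*(1/49657) - 25235/9857 = 46081/49657 - 25235*1/9857 = 46081/49657 - 25235/9857 = -798873978/489469049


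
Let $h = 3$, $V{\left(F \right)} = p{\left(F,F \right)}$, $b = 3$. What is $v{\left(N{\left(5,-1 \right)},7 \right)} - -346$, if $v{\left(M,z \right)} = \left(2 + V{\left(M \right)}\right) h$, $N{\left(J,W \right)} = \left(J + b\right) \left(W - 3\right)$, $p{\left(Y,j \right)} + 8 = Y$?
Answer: $232$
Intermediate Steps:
$p{\left(Y,j \right)} = -8 + Y$
$V{\left(F \right)} = -8 + F$
$N{\left(J,W \right)} = \left(-3 + W\right) \left(3 + J\right)$ ($N{\left(J,W \right)} = \left(J + 3\right) \left(W - 3\right) = \left(3 + J\right) \left(-3 + W\right) = \left(-3 + W\right) \left(3 + J\right)$)
$v{\left(M,z \right)} = -18 + 3 M$ ($v{\left(M,z \right)} = \left(2 + \left(-8 + M\right)\right) 3 = \left(-6 + M\right) 3 = -18 + 3 M$)
$v{\left(N{\left(5,-1 \right)},7 \right)} - -346 = \left(-18 + 3 \left(-9 - 15 + 3 \left(-1\right) + 5 \left(-1\right)\right)\right) - -346 = \left(-18 + 3 \left(-9 - 15 - 3 - 5\right)\right) + 346 = \left(-18 + 3 \left(-32\right)\right) + 346 = \left(-18 - 96\right) + 346 = -114 + 346 = 232$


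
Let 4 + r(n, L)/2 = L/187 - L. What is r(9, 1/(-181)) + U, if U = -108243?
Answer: -3663971225/33847 ≈ -1.0825e+5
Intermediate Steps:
r(n, L) = -8 - 372*L/187 (r(n, L) = -8 + 2*(L/187 - L) = -8 + 2*(-186*L/187) = -8 - 372*L/187)
r(9, 1/(-181)) + U = (-8 - 372/187/(-181)) - 108243 = (-8 - 372/187*(-1/181)) - 108243 = (-8 + 372/33847) - 108243 = -270404/33847 - 108243 = -3663971225/33847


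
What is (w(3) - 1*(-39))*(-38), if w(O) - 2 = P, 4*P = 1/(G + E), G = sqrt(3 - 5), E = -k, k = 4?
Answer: -14003/9 + 19*I*sqrt(2)/36 ≈ -1555.9 + 0.74639*I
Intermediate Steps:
E = -4 (E = -1*4 = -4)
G = I*sqrt(2) (G = sqrt(-2) = I*sqrt(2) ≈ 1.4142*I)
P = 1/(4*(-4 + I*sqrt(2))) (P = 1/(4*(I*sqrt(2) - 4)) = 1/(4*(-4 + I*sqrt(2))) ≈ -0.055556 - 0.019642*I)
w(O) = 35/18 - I*sqrt(2)/72 (w(O) = 2 + (-1/18 - I*sqrt(2)/72) = 35/18 - I*sqrt(2)/72)
(w(3) - 1*(-39))*(-38) = ((35/18 - I*sqrt(2)/72) - 1*(-39))*(-38) = ((35/18 - I*sqrt(2)/72) + 39)*(-38) = (737/18 - I*sqrt(2)/72)*(-38) = -14003/9 + 19*I*sqrt(2)/36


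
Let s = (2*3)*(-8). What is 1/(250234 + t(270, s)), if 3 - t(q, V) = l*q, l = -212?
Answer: 1/307477 ≈ 3.2523e-6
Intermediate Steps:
s = -48 (s = 6*(-8) = -48)
t(q, V) = 3 + 212*q (t(q, V) = 3 - (-212)*q = 3 + 212*q)
1/(250234 + t(270, s)) = 1/(250234 + (3 + 212*270)) = 1/(250234 + (3 + 57240)) = 1/(250234 + 57243) = 1/307477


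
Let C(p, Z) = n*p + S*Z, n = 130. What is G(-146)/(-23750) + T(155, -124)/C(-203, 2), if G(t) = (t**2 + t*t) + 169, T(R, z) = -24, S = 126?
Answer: -559081269/310388750 ≈ -1.8012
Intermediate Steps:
C(p, Z) = 126*Z + 130*p (C(p, Z) = 130*p + 126*Z = 126*Z + 130*p)
G(t) = 169 + 2*t**2 (G(t) = (t**2 + t**2) + 169 = 2*t**2 + 169 = 169 + 2*t**2)
G(-146)/(-23750) + T(155, -124)/C(-203, 2) = (169 + 2*(-146)**2)/(-23750) - 24/(126*2 + 130*(-203)) = (169 + 2*21316)*(-1/23750) - 24/(252 - 26390) = (169 + 42632)*(-1/23750) - 24/(-26138) = 42801*(-1/23750) - 24*(-1/26138) = -42801/23750 + 12/13069 = -559081269/310388750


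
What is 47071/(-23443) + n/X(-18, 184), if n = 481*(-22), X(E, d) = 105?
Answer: -36145183/351645 ≈ -102.79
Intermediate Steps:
n = -10582
47071/(-23443) + n/X(-18, 184) = 47071/(-23443) - 10582/105 = 47071*(-1/23443) - 10582*1/105 = -47071/23443 - 10582/105 = -36145183/351645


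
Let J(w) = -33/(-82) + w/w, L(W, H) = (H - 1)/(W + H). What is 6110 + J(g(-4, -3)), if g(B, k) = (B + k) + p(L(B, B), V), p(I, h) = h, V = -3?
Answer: 501135/82 ≈ 6111.4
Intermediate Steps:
L(W, H) = (-1 + H)/(H + W)
g(B, k) = -3 + B + k (g(B, k) = (B + k) - 3 = -3 + B + k)
J(w) = 115/82 (J(w) = -33*(-1/82) + 1 = 33/82 + 1 = 115/82)
6110 + J(g(-4, -3)) = 6110 + 115/82 = 501135/82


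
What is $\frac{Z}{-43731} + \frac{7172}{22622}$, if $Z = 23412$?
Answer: $- \frac{35997922}{164880447} \approx -0.21833$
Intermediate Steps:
$\frac{Z}{-43731} + \frac{7172}{22622} = \frac{23412}{-43731} + \frac{7172}{22622} = 23412 \left(- \frac{1}{43731}\right) + 7172 \cdot \frac{1}{22622} = - \frac{7804}{14577} + \frac{3586}{11311} = - \frac{35997922}{164880447}$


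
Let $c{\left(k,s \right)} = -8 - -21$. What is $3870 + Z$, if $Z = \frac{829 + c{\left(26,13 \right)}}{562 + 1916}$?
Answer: $\frac{4795351}{1239} \approx 3870.3$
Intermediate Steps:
$c{\left(k,s \right)} = 13$ ($c{\left(k,s \right)} = -8 + 21 = 13$)
$Z = \frac{421}{1239}$ ($Z = \frac{829 + 13}{562 + 1916} = \frac{842}{2478} = 842 \cdot \frac{1}{2478} = \frac{421}{1239} \approx 0.33979$)
$3870 + Z = 3870 + \frac{421}{1239} = \frac{4795351}{1239}$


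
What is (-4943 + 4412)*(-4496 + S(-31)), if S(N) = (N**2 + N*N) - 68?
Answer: 1402902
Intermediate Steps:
S(N) = -68 + 2*N**2 (S(N) = (N**2 + N**2) - 68 = 2*N**2 - 68 = -68 + 2*N**2)
(-4943 + 4412)*(-4496 + S(-31)) = (-4943 + 4412)*(-4496 + (-68 + 2*(-31)**2)) = -531*(-4496 + (-68 + 2*961)) = -531*(-4496 + (-68 + 1922)) = -531*(-4496 + 1854) = -531*(-2642) = 1402902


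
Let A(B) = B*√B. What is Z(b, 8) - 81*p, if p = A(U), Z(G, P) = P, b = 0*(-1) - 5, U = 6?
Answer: 8 - 486*√6 ≈ -1182.5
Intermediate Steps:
b = -5 (b = 0 - 5 = -5)
A(B) = B^(3/2)
p = 6*√6 (p = 6^(3/2) = 6*√6 ≈ 14.697)
Z(b, 8) - 81*p = 8 - 486*√6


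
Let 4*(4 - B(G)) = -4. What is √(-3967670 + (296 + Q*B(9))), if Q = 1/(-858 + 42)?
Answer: I*√165106236639/204 ≈ 1991.8*I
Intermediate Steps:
Q = -1/816 (Q = 1/(-816) = -1/816 ≈ -0.0012255)
B(G) = 5 (B(G) = 4 - ¼*(-4) = 4 + 1 = 5)
√(-3967670 + (296 + Q*B(9))) = √(-3967670 + (296 - 1/816*5)) = √(-3967670 + (296 - 5/816)) = √(-3967670 + 241531/816) = √(-3237377189/816) = I*√165106236639/204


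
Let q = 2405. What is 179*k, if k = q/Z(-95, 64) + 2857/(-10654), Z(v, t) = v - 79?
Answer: -1168869463/463449 ≈ -2522.1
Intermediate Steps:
Z(v, t) = -79 + v
k = -6529997/463449 (k = 2405/(-79 - 95) + 2857/(-10654) = 2405/(-174) + 2857*(-1/10654) = 2405*(-1/174) - 2857/10654 = -2405/174 - 2857/10654 = -6529997/463449 ≈ -14.090)
179*k = 179*(-6529997/463449) = -1168869463/463449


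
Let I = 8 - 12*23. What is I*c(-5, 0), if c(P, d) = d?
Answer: 0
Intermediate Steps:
I = -268 (I = 8 - 276 = -268)
I*c(-5, 0) = -268*0 = 0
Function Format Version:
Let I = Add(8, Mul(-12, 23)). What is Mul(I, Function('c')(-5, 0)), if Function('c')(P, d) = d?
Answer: 0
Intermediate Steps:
I = -268 (I = Add(8, -276) = -268)
Mul(I, Function('c')(-5, 0)) = Mul(-268, 0) = 0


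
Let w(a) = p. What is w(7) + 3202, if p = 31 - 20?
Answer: 3213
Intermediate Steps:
p = 11
w(a) = 11
w(7) + 3202 = 11 + 3202 = 3213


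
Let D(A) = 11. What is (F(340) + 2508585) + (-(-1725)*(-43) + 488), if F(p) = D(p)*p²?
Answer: 3706498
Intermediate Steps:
F(p) = 11*p²
(F(340) + 2508585) + (-(-1725)*(-43) + 488) = (11*340² + 2508585) + (-(-1725)*(-43) + 488) = (11*115600 + 2508585) + (-575*129 + 488) = (1271600 + 2508585) + (-74175 + 488) = 3780185 - 73687 = 3706498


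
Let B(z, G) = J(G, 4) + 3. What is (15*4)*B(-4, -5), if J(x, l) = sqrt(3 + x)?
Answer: 180 + 60*I*sqrt(2) ≈ 180.0 + 84.853*I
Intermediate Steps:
B(z, G) = 3 + sqrt(3 + G) (B(z, G) = sqrt(3 + G) + 3 = 3 + sqrt(3 + G))
(15*4)*B(-4, -5) = (15*4)*(3 + sqrt(3 - 5)) = 60*(3 + sqrt(-2)) = 60*(3 + I*sqrt(2)) = 180 + 60*I*sqrt(2)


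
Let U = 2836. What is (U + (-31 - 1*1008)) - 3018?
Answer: -1221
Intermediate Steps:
(U + (-31 - 1*1008)) - 3018 = (2836 + (-31 - 1*1008)) - 3018 = (2836 + (-31 - 1008)) - 3018 = (2836 - 1039) - 3018 = 1797 - 3018 = -1221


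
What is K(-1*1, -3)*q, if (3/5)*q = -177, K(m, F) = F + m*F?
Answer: 0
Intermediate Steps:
K(m, F) = F + F*m
q = -295 (q = (5/3)*(-177) = -295)
K(-1*1, -3)*q = -3*(1 - 1*1)*(-295) = -3*(1 - 1)*(-295) = -3*0*(-295) = 0*(-295) = 0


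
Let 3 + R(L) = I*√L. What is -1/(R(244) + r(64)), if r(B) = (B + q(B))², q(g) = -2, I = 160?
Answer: -3841/8506881 + 320*√61/8506881 ≈ -0.00015772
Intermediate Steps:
R(L) = -3 + 160*√L
r(B) = (-2 + B)² (r(B) = (B - 2)² = (-2 + B)²)
-1/(R(244) + r(64)) = -1/((-3 + 160*√244) + (-2 + 64)²) = -1/((-3 + 160*(2*√61)) + 62²) = -1/((-3 + 320*√61) + 3844) = -1/(3841 + 320*√61)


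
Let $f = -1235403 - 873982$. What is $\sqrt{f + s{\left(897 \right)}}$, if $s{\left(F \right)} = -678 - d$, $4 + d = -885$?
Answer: $i \sqrt{2109174} \approx 1452.3 i$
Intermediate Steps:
$d = -889$ ($d = -4 - 885 = -889$)
$s{\left(F \right)} = 211$ ($s{\left(F \right)} = -678 - -889 = -678 + 889 = 211$)
$f = -2109385$
$\sqrt{f + s{\left(897 \right)}} = \sqrt{-2109385 + 211} = \sqrt{-2109174} = i \sqrt{2109174}$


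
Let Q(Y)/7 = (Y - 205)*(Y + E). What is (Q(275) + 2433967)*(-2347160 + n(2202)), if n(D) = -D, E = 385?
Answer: -6478053249854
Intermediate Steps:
Q(Y) = 7*(-205 + Y)*(385 + Y) (Q(Y) = 7*((Y - 205)*(Y + 385)) = 7*((-205 + Y)*(385 + Y)) = 7*(-205 + Y)*(385 + Y))
(Q(275) + 2433967)*(-2347160 + n(2202)) = ((-552475 + 7*275**2 + 1260*275) + 2433967)*(-2347160 - 1*2202) = ((-552475 + 7*75625 + 346500) + 2433967)*(-2347160 - 2202) = ((-552475 + 529375 + 346500) + 2433967)*(-2349362) = (323400 + 2433967)*(-2349362) = 2757367*(-2349362) = -6478053249854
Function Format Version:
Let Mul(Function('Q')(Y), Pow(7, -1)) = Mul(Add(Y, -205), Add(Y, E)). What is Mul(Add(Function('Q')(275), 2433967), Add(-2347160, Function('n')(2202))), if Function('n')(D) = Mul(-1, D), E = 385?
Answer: -6478053249854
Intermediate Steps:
Function('Q')(Y) = Mul(7, Add(-205, Y), Add(385, Y)) (Function('Q')(Y) = Mul(7, Mul(Add(Y, -205), Add(Y, 385))) = Mul(7, Mul(Add(-205, Y), Add(385, Y))) = Mul(7, Add(-205, Y), Add(385, Y)))
Mul(Add(Function('Q')(275), 2433967), Add(-2347160, Function('n')(2202))) = Mul(Add(Add(-552475, Mul(7, Pow(275, 2)), Mul(1260, 275)), 2433967), Add(-2347160, Mul(-1, 2202))) = Mul(Add(Add(-552475, Mul(7, 75625), 346500), 2433967), Add(-2347160, -2202)) = Mul(Add(Add(-552475, 529375, 346500), 2433967), -2349362) = Mul(Add(323400, 2433967), -2349362) = Mul(2757367, -2349362) = -6478053249854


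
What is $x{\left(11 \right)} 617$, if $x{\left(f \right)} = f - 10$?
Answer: $617$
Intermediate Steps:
$x{\left(f \right)} = -10 + f$
$x{\left(11 \right)} 617 = \left(-10 + 11\right) 617 = 1 \cdot 617 = 617$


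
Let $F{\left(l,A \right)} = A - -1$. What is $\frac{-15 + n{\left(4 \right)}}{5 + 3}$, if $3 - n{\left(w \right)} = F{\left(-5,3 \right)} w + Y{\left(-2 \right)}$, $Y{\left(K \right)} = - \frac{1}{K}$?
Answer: $- \frac{57}{16} \approx -3.5625$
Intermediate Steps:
$F{\left(l,A \right)} = 1 + A$ ($F{\left(l,A \right)} = A + 1 = 1 + A$)
$n{\left(w \right)} = \frac{5}{2} - 4 w$ ($n{\left(w \right)} = 3 - \left(\left(1 + 3\right) w - \frac{1}{-2}\right) = 3 - \left(4 w - - \frac{1}{2}\right) = 3 - \left(4 w + \frac{1}{2}\right) = 3 - \left(\frac{1}{2} + 4 w\right) = \frac{5}{2} - 4 w$)
$\frac{-15 + n{\left(4 \right)}}{5 + 3} = \frac{-15 + \left(\frac{5}{2} - 16\right)}{5 + 3} = \frac{-15 + \left(\frac{5}{2} - 16\right)}{8} = \frac{-15 - \frac{27}{2}}{8} = \frac{1}{8} \left(- \frac{57}{2}\right) = - \frac{57}{16}$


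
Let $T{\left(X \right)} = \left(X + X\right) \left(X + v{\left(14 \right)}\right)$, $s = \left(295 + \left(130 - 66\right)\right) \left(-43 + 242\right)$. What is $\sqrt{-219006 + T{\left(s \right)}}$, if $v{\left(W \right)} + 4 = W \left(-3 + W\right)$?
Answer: $4 \sqrt{639302891} \approx 1.0114 \cdot 10^{5}$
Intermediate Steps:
$v{\left(W \right)} = -4 + W \left(-3 + W\right)$
$s = 71441$ ($s = \left(295 + 64\right) 199 = 359 \cdot 199 = 71441$)
$T{\left(X \right)} = 2 X \left(150 + X\right)$ ($T{\left(X \right)} = \left(X + X\right) \left(X - \left(46 - 196\right)\right) = 2 X \left(X - -150\right) = 2 X \left(X + 150\right) = 2 X \left(150 + X\right)$)
$\sqrt{-219006 + T{\left(s \right)}} = \sqrt{-219006 + 2 \cdot 71441 \left(150 + 71441\right)} = \sqrt{-219006 + 2 \cdot 71441 \cdot 71591} = \sqrt{-219006 + 10229065262} = \sqrt{10228846256} = 4 \sqrt{639302891}$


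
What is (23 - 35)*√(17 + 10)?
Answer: -36*√3 ≈ -62.354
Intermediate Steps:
(23 - 35)*√(17 + 10) = -36*√3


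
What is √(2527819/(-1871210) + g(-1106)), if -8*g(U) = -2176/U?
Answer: I*√1709836404721693710/1034779130 ≈ 1.2637*I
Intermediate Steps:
g(U) = 272/U (g(U) = -(-272)/U = 272/U)
√(2527819/(-1871210) + g(-1106)) = √(2527819/(-1871210) + 272/(-1106)) = √(2527819*(-1/1871210) + 272*(-1/1106)) = √(-2527819/1871210 - 136/553) = √(-1652368467/1034779130) = I*√1709836404721693710/1034779130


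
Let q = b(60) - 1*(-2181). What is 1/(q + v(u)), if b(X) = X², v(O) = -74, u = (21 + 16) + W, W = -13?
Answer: 1/5707 ≈ 0.00017522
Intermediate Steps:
u = 24 (u = (21 + 16) - 13 = 37 - 13 = 24)
q = 5781 (q = 60² - 1*(-2181) = 3600 + 2181 = 5781)
1/(q + v(u)) = 1/(5781 - 74) = 1/5707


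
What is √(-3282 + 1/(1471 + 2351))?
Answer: I*√978416634/546 ≈ 57.289*I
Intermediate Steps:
√(-3282 + 1/(1471 + 2351)) = √(-3282 + 1/3822) = √(-12543803/3822) = I*√978416634/546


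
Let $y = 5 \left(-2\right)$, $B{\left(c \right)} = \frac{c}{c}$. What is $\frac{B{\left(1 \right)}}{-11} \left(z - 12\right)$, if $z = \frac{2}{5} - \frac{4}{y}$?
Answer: $\frac{56}{55} \approx 1.0182$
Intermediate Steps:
$B{\left(c \right)} = 1$
$y = -10$
$z = \frac{4}{5}$ ($z = \frac{2}{5} - \frac{4}{-10} = 2 \cdot \frac{1}{5} - - \frac{2}{5} = \frac{2}{5} + \frac{2}{5} = \frac{4}{5} \approx 0.8$)
$\frac{B{\left(1 \right)}}{-11} \left(z - 12\right) = 1 \frac{1}{-11} \left(\frac{4}{5} - 12\right) = 1 \left(- \frac{1}{11}\right) \left(- \frac{56}{5}\right) = \left(- \frac{1}{11}\right) \left(- \frac{56}{5}\right) = \frac{56}{55}$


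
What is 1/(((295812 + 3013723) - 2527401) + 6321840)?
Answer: 1/7103974 ≈ 1.4077e-7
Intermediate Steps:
1/(((295812 + 3013723) - 2527401) + 6321840) = 1/((3309535 - 2527401) + 6321840) = 1/(782134 + 6321840) = 1/7103974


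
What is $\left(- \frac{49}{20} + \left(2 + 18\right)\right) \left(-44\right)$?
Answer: $- \frac{3861}{5} \approx -772.2$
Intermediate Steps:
$\left(- \frac{49}{20} + \left(2 + 18\right)\right) \left(-44\right) = \left(\left(-49\right) \frac{1}{20} + 20\right) \left(-44\right) = \left(- \frac{49}{20} + 20\right) \left(-44\right) = \frac{351}{20} \left(-44\right) = - \frac{3861}{5}$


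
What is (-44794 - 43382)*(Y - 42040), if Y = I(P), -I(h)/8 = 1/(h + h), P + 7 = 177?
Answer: 315088294752/85 ≈ 3.7069e+9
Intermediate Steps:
P = 170 (P = -7 + 177 = 170)
I(h) = -4/h (I(h) = -8/(h + h) = -8*1/(2*h) = -4/h)
Y = -2/85 (Y = -4/170 = -4*1/170 = -2/85 ≈ -0.023529)
(-44794 - 43382)*(Y - 42040) = (-44794 - 43382)*(-2/85 - 42040) = -88176*(-3573402/85) = 315088294752/85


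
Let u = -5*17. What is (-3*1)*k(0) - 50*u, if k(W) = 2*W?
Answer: 4250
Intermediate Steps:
u = -85
(-3*1)*k(0) - 50*u = (-3*1)*(2*0) - 50*(-85) = -3*0 + 4250 = 0 + 4250 = 4250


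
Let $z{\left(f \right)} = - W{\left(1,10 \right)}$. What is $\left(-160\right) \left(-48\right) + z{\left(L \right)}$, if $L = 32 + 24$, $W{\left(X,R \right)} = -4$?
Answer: $7684$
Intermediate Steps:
$L = 56$
$z{\left(f \right)} = 4$ ($z{\left(f \right)} = \left(-1\right) \left(-4\right) = 4$)
$\left(-160\right) \left(-48\right) + z{\left(L \right)} = \left(-160\right) \left(-48\right) + 4 = 7680 + 4 = 7684$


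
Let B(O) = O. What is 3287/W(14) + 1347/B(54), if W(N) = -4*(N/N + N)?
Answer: -5371/180 ≈ -29.839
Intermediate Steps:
W(N) = -4 - 4*N (W(N) = -4*(1 + N) = -4 - 4*N)
3287/W(14) + 1347/B(54) = 3287/(-4 - 4*14) + 1347/54 = 3287/(-4 - 56) + 1347*(1/54) = 3287/(-60) + 449/18 = 3287*(-1/60) + 449/18 = -3287/60 + 449/18 = -5371/180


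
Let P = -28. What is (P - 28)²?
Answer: 3136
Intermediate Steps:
(P - 28)² = (-28 - 28)² = (-56)² = 3136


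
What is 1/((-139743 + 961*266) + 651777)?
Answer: 1/767660 ≈ 1.3027e-6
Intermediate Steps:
1/((-139743 + 961*266) + 651777) = 1/((-139743 + 255626) + 651777) = 1/(115883 + 651777) = 1/767660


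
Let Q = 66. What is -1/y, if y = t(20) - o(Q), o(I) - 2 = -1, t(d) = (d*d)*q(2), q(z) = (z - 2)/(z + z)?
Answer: 1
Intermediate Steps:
q(z) = (-2 + z)/(2*z) (q(z) = (-2 + z)/((2*z)) = (-2 + z)*(1/(2*z)) = (-2 + z)/(2*z))
t(d) = 0 (t(d) = (d*d)*((1/2)*(-2 + 2)/2) = d**2*((1/2)*(1/2)*0) = d**2*0 = 0)
o(I) = 1 (o(I) = 2 - 1 = 1)
y = -1 (y = 0 - 1*1 = 0 - 1 = -1)
-1/y = -1/(-1) = -1*(-1) = 1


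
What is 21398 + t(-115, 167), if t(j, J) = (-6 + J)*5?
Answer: 22203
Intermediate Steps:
t(j, J) = -30 + 5*J
21398 + t(-115, 167) = 21398 + (-30 + 5*167) = 21398 + (-30 + 835) = 21398 + 805 = 22203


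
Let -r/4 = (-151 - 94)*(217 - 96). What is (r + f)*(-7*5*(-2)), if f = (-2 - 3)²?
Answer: 8302350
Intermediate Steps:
r = 118580 (r = -4*(-151 - 94)*(217 - 96) = -(-980)*121 = -4*(-29645) = 118580)
f = 25 (f = (-5)² = 25)
(r + f)*(-7*5*(-2)) = (118580 + 25)*(-7*5*(-2)) = 118605*(-35*(-2)) = 118605*70 = 8302350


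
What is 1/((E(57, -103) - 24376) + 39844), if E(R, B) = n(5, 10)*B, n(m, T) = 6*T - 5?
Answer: 1/9803 ≈ 0.00010201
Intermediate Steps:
n(m, T) = -5 + 6*T
E(R, B) = 55*B (E(R, B) = (-5 + 6*10)*B = (-5 + 60)*B = 55*B)
1/((E(57, -103) - 24376) + 39844) = 1/((55*(-103) - 24376) + 39844) = 1/((-5665 - 24376) + 39844) = 1/(-30041 + 39844) = 1/9803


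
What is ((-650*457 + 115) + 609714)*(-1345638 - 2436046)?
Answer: -1182831339836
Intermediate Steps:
((-650*457 + 115) + 609714)*(-1345638 - 2436046) = ((-297050 + 115) + 609714)*(-3781684) = (-296935 + 609714)*(-3781684) = 312779*(-3781684) = -1182831339836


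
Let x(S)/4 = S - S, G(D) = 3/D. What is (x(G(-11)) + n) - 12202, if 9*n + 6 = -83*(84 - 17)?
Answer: -115385/9 ≈ -12821.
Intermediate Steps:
n = -5567/9 (n = -2/3 + (-83*(84 - 17))/9 = -2/3 + (-83*67)/9 = -2/3 + (1/9)*(-5561) = -2/3 - 5561/9 = -5567/9 ≈ -618.56)
x(S) = 0 (x(S) = 4*(S - S) = 4*0 = 0)
(x(G(-11)) + n) - 12202 = (0 - 5567/9) - 12202 = -5567/9 - 12202 = -115385/9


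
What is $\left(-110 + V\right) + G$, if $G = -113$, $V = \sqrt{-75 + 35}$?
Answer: $-223 + 2 i \sqrt{10} \approx -223.0 + 6.3246 i$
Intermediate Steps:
$V = 2 i \sqrt{10}$ ($V = \sqrt{-40} = 2 i \sqrt{10} \approx 6.3246 i$)
$\left(-110 + V\right) + G = \left(-110 + 2 i \sqrt{10}\right) - 113 = -223 + 2 i \sqrt{10}$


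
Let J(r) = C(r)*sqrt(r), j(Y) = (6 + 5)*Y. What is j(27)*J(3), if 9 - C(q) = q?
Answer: 1782*sqrt(3) ≈ 3086.5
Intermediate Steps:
j(Y) = 11*Y
C(q) = 9 - q
J(r) = sqrt(r)*(9 - r) (J(r) = (9 - r)*sqrt(r) = sqrt(r)*(9 - r))
j(27)*J(3) = (11*27)*(sqrt(3)*(9 - 1*3)) = 297*(sqrt(3)*(9 - 3)) = 297*(sqrt(3)*6) = 297*(6*sqrt(3)) = 1782*sqrt(3)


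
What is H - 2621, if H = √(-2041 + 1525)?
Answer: -2621 + 2*I*√129 ≈ -2621.0 + 22.716*I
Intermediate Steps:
H = 2*I*√129 (H = √(-516) = 2*I*√129 ≈ 22.716*I)
H - 2621 = 2*I*√129 - 2621 = -2621 + 2*I*√129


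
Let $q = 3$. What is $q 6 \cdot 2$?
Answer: $36$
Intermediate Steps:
$q 6 \cdot 2 = 3 \cdot 6 \cdot 2 = 18 \cdot 2 = 36$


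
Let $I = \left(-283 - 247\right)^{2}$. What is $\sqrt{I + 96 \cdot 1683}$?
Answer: $2 \sqrt{110617} \approx 665.18$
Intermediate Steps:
$I = 280900$ ($I = \left(-530\right)^{2} = 280900$)
$\sqrt{I + 96 \cdot 1683} = \sqrt{280900 + 96 \cdot 1683} = \sqrt{280900 + 161568} = \sqrt{442468} = 2 \sqrt{110617}$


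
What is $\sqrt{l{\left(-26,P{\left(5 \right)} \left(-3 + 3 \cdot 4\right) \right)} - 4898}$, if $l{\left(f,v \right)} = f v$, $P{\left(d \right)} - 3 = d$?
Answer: $i \sqrt{6770} \approx 82.28 i$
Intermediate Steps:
$P{\left(d \right)} = 3 + d$
$\sqrt{l{\left(-26,P{\left(5 \right)} \left(-3 + 3 \cdot 4\right) \right)} - 4898} = \sqrt{- 26 \left(3 + 5\right) \left(-3 + 3 \cdot 4\right) - 4898} = \sqrt{- 26 \cdot 8 \left(-3 + 12\right) - 4898} = \sqrt{- 26 \cdot 8 \cdot 9 - 4898} = \sqrt{\left(-26\right) 72 - 4898} = \sqrt{-1872 - 4898} = \sqrt{-6770} = i \sqrt{6770}$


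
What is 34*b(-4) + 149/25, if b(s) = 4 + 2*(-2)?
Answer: 149/25 ≈ 5.9600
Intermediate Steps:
b(s) = 0 (b(s) = 4 - 4 = 0)
34*b(-4) + 149/25 = 34*0 + 149/25 = 0 + 149*(1/25) = 0 + 149/25 = 149/25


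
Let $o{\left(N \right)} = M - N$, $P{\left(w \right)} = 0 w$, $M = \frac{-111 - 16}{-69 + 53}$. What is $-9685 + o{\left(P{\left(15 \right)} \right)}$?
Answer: $- \frac{154833}{16} \approx -9677.1$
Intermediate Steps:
$M = \frac{127}{16}$ ($M = - \frac{127}{-16} = \left(-127\right) \left(- \frac{1}{16}\right) = \frac{127}{16} \approx 7.9375$)
$P{\left(w \right)} = 0$
$o{\left(N \right)} = \frac{127}{16} - N$
$-9685 + o{\left(P{\left(15 \right)} \right)} = -9685 + \left(\frac{127}{16} - 0\right) = -9685 + \left(\frac{127}{16} + 0\right) = -9685 + \frac{127}{16} = - \frac{154833}{16}$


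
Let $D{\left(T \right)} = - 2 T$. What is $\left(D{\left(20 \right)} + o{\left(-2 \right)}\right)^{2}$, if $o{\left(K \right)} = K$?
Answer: $1764$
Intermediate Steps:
$\left(D{\left(20 \right)} + o{\left(-2 \right)}\right)^{2} = \left(\left(-2\right) 20 - 2\right)^{2} = \left(-40 - 2\right)^{2} = \left(-42\right)^{2} = 1764$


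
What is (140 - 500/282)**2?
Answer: 379860100/19881 ≈ 19107.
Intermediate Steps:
(140 - 500/282)**2 = (140 - 500*1/282)**2 = (140 - 250/141)**2 = (19490/141)**2 = 379860100/19881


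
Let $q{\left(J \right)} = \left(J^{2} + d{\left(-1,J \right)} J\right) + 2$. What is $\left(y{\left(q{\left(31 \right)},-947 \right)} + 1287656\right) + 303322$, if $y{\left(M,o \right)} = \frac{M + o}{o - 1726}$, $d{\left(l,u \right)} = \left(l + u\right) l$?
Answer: $\frac{4252685108}{2673} \approx 1.591 \cdot 10^{6}$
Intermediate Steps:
$d{\left(l,u \right)} = l \left(l + u\right)$
$q{\left(J \right)} = 2 + J^{2} + J \left(1 - J\right)$ ($q{\left(J \right)} = \left(J^{2} + - (-1 + J) J\right) + 2 = \left(J^{2} + \left(1 - J\right) J\right) + 2 = \left(J^{2} + J \left(1 - J\right)\right) + 2 = 2 + J^{2} + J \left(1 - J\right)$)
$y{\left(M,o \right)} = \frac{M + o}{-1726 + o}$
$\left(y{\left(q{\left(31 \right)},-947 \right)} + 1287656\right) + 303322 = \left(\frac{\left(2 + 31\right) - 947}{-1726 - 947} + 1287656\right) + 303322 = \left(\frac{33 - 947}{-2673} + 1287656\right) + 303322 = \left(\left(- \frac{1}{2673}\right) \left(-914\right) + 1287656\right) + 303322 = \left(\frac{914}{2673} + 1287656\right) + 303322 = \frac{3441905402}{2673} + 303322 = \frac{4252685108}{2673}$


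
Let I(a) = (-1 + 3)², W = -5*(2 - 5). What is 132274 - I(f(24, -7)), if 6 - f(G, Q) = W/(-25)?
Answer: 132270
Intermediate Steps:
W = 15 (W = -5*(-3) = 15)
f(G, Q) = 33/5 (f(G, Q) = 6 - 15/(-25) = 6 - 15*(-1)/25 = 6 - 1*(-⅗) = 6 + ⅗ = 33/5)
I(a) = 4 (I(a) = 2² = 4)
132274 - I(f(24, -7)) = 132274 - 1*4 = 132274 - 4 = 132270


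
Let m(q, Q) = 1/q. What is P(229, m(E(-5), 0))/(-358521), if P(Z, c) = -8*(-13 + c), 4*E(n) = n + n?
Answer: -536/1792605 ≈ -0.00029901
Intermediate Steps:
E(n) = n/2 (E(n) = (n + n)/4 = (2*n)/4 = n/2)
m(q, Q) = 1/q
P(Z, c) = 104 - 8*c
P(229, m(E(-5), 0))/(-358521) = (104 - 8/((1/2)*(-5)))/(-358521) = (104 - 8/(-5/2))*(-1/358521) = (104 - 8*(-2/5))*(-1/358521) = (104 + 16/5)*(-1/358521) = (536/5)*(-1/358521) = -536/1792605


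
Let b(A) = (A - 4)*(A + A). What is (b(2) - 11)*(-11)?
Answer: 209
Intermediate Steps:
b(A) = 2*A*(-4 + A) (b(A) = (-4 + A)*(2*A) = 2*A*(-4 + A))
(b(2) - 11)*(-11) = (2*2*(-4 + 2) - 11)*(-11) = (2*2*(-2) - 11)*(-11) = (-8 - 11)*(-11) = -19*(-11) = 209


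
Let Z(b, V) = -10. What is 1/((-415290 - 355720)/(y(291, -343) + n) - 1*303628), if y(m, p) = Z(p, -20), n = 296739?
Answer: -296729/90096003822 ≈ -3.2935e-6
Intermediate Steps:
y(m, p) = -10
1/((-415290 - 355720)/(y(291, -343) + n) - 1*303628) = 1/((-415290 - 355720)/(-10 + 296739) - 1*303628) = 1/(-771010/296729 - 303628) = 1/(-90096003822/296729) = -296729/90096003822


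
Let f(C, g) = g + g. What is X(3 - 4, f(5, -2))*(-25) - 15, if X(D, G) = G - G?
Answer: -15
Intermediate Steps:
f(C, g) = 2*g
X(D, G) = 0
X(3 - 4, f(5, -2))*(-25) - 15 = 0*(-25) - 15 = 0 - 15 = -15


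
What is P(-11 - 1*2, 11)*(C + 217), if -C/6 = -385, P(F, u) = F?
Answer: -32851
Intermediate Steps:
C = 2310 (C = -6*(-385) = 2310)
P(-11 - 1*2, 11)*(C + 217) = (-11 - 1*2)*(2310 + 217) = (-11 - 2)*2527 = -13*2527 = -32851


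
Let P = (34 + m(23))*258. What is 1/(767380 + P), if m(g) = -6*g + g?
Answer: 1/746482 ≈ 1.3396e-6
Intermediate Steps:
m(g) = -5*g
P = -20898 (P = (34 - 5*23)*258 = (34 - 115)*258 = -81*258 = -20898)
1/(767380 + P) = 1/(767380 - 20898) = 1/746482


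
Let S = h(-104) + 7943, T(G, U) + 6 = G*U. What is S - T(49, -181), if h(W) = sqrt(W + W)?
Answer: 16818 + 4*I*sqrt(13) ≈ 16818.0 + 14.422*I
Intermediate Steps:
T(G, U) = -6 + G*U
h(W) = sqrt(2)*sqrt(W) (h(W) = sqrt(2*W) = sqrt(2)*sqrt(W))
S = 7943 + 4*I*sqrt(13) (S = sqrt(2)*sqrt(-104) + 7943 = sqrt(2)*(2*I*sqrt(26)) + 7943 = 4*I*sqrt(13) + 7943 = 7943 + 4*I*sqrt(13) ≈ 7943.0 + 14.422*I)
S - T(49, -181) = (7943 + 4*I*sqrt(13)) - (-6 + 49*(-181)) = (7943 + 4*I*sqrt(13)) - (-6 - 8869) = (7943 + 4*I*sqrt(13)) - 1*(-8875) = (7943 + 4*I*sqrt(13)) + 8875 = 16818 + 4*I*sqrt(13)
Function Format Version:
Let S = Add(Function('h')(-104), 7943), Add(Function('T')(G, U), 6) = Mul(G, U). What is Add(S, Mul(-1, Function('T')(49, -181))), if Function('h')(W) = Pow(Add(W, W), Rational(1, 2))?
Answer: Add(16818, Mul(4, I, Pow(13, Rational(1, 2)))) ≈ Add(16818., Mul(14.422, I))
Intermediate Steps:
Function('T')(G, U) = Add(-6, Mul(G, U))
Function('h')(W) = Mul(Pow(2, Rational(1, 2)), Pow(W, Rational(1, 2))) (Function('h')(W) = Pow(Mul(2, W), Rational(1, 2)) = Mul(Pow(2, Rational(1, 2)), Pow(W, Rational(1, 2))))
S = Add(7943, Mul(4, I, Pow(13, Rational(1, 2)))) (S = Add(Mul(Pow(2, Rational(1, 2)), Pow(-104, Rational(1, 2))), 7943) = Add(Mul(Pow(2, Rational(1, 2)), Mul(2, I, Pow(26, Rational(1, 2)))), 7943) = Add(Mul(4, I, Pow(13, Rational(1, 2))), 7943) = Add(7943, Mul(4, I, Pow(13, Rational(1, 2)))) ≈ Add(7943.0, Mul(14.422, I)))
Add(S, Mul(-1, Function('T')(49, -181))) = Add(Add(7943, Mul(4, I, Pow(13, Rational(1, 2)))), Mul(-1, Add(-6, Mul(49, -181)))) = Add(Add(7943, Mul(4, I, Pow(13, Rational(1, 2)))), Mul(-1, Add(-6, -8869))) = Add(Add(7943, Mul(4, I, Pow(13, Rational(1, 2)))), Mul(-1, -8875)) = Add(Add(7943, Mul(4, I, Pow(13, Rational(1, 2)))), 8875) = Add(16818, Mul(4, I, Pow(13, Rational(1, 2))))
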